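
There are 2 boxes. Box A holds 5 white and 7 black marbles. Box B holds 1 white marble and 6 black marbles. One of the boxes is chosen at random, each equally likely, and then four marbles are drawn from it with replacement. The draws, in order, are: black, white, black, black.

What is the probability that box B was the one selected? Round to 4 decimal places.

0.5210

For each hypothesis, P(data | H) works out to: P(data | box A) = (7/12)(5/12)(7/12)(7/12) = 0.082706; P(data | box B) = (6/7)(1/7)(6/7)(6/7) = 0.089963.
The prior-weighted likelihoods are 1/2 · 0.082706 = 0.041353, 1/2 · 0.089963 = 0.044981; these sum to 0.086334.
By Bayes' rule, P(box B | data) = (0.044981) / (0.086334) = 0.52101.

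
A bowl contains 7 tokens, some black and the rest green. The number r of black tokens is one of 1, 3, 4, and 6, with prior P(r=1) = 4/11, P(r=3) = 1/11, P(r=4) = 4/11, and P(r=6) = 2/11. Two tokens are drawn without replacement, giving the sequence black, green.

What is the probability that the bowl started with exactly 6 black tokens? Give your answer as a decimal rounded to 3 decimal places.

0.125

The likelihood of the observed sequence under each hypothesis: P(data | r = 1) = (1/7)(6/6) = 1/7; P(data | r = 3) = (3/7)(4/6) = 2/7; P(data | r = 4) = (4/7)(3/6) = 2/7; P(data | r = 6) = (6/7)(1/6) = 1/7.
Multiplying each by its prior: 4/11 · 1/7 = 4/77, 1/11 · 2/7 = 2/77, 4/11 · 2/7 = 8/77, 2/11 · 1/7 = 2/77; these sum to 16/77.
By Bayes' rule, P(r = 6 | data) = (2/77) / (16/77) = 1/8.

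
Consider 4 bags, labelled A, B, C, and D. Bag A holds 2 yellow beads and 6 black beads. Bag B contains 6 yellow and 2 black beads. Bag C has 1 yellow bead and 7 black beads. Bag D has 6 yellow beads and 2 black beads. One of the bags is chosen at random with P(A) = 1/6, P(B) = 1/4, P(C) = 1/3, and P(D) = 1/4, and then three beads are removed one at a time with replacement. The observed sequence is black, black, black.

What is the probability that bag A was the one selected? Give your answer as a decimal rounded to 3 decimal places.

Under each hypothesis, the probability of the observed sequence is: P(data | bag A) = (6/8)(6/8)(6/8) = 0.42188; P(data | bag B) = (2/8)(2/8)(2/8) = 0.015625; P(data | bag C) = (7/8)(7/8)(7/8) = 0.66992; P(data | bag D) = (2/8)(2/8)(2/8) = 0.015625.
Weighting by the prior gives 1/6 · 0.42188 = 0.070312, 1/4 · 0.015625 = 0.0039062, 1/3 · 0.66992 = 0.22331, 1/4 · 0.015625 = 0.0039062; with total 0.30143.
Therefore the posterior P(bag A | data) = (0.070312) / (0.30143) = 0.23326.

0.233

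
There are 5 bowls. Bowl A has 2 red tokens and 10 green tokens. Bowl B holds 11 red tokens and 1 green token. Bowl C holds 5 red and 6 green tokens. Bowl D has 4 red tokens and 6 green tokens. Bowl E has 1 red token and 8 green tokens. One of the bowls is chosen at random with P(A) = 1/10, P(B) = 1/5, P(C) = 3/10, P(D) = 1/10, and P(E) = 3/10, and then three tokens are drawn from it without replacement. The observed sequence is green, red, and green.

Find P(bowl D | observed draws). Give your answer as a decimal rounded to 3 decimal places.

The likelihood of the observed sequence under each hypothesis: P(data | bowl A) = (10/12)(2/11)(9/10) = 3/22; P(data | bowl B) = (1/12)(11/11)(0/10) = 0; P(data | bowl C) = (6/11)(5/10)(5/9) = 5/33; P(data | bowl D) = (6/10)(4/9)(5/8) = 1/6; P(data | bowl E) = (8/9)(1/8)(7/7) = 1/9.
The prior-weighted likelihoods are 1/10 · 3/22 = 3/220, 1/5 · 0 = 0, 3/10 · 5/33 = 1/22, 1/10 · 1/6 = 1/60, 3/10 · 1/9 = 1/30; summing to 6/55.
Hence P(bowl D | data) = (1/60) / (6/55) = 11/72.

0.153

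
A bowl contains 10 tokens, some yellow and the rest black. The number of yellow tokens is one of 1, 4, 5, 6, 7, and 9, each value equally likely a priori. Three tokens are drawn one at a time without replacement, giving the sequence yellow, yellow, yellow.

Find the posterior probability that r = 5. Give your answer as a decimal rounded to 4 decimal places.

0.0654

The likelihood of the observed sequence under each hypothesis: P(data | r = 1) = (1/10)(0/9) = 0; P(data | r = 4) = (4/10)(3/9)(2/8) = 1/30; P(data | r = 5) = (5/10)(4/9)(3/8) = 1/12; P(data | r = 6) = (6/10)(5/9)(4/8) = 1/6; P(data | r = 7) = (7/10)(6/9)(5/8) = 7/24; P(data | r = 9) = (9/10)(8/9)(7/8) = 7/10.
Weighting by the prior gives 1/6 · 0 = 0, 1/6 · 1/30 = 1/180, 1/6 · 1/12 = 1/72, 1/6 · 1/6 = 1/36, 1/6 · 7/24 = 7/144, 1/6 · 7/10 = 7/60; these sum to 17/80.
Hence P(r = 5 | data) = (1/72) / (17/80) = 10/153.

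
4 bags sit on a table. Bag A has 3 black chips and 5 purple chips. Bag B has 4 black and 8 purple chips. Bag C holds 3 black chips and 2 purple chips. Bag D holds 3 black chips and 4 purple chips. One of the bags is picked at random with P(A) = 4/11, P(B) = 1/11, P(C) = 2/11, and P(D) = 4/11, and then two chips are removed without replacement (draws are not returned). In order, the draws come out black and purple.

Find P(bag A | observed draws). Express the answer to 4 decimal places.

0.3505

The likelihood of the observed sequence under each hypothesis: P(data | bag A) = (3/8)(5/7) = 0.26786; P(data | bag B) = (4/12)(8/11) = 0.24242; P(data | bag C) = (3/5)(2/4) = 0.3; P(data | bag D) = (3/7)(4/6) = 0.28571.
Multiplying each by its prior: 4/11 · 0.26786 = 0.097403, 1/11 · 0.24242 = 0.022039, 2/11 · 0.3 = 0.054545, 4/11 · 0.28571 = 0.1039; with total 0.27788.
So P(bag A | data) = (0.097403) / (0.27788) = 0.35052.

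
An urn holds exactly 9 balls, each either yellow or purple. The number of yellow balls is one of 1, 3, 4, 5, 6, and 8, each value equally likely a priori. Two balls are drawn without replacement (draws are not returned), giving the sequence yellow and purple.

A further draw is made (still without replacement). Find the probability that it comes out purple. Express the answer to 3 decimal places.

0.500

For each hypothesis, P(data | H) works out to: P(data | r = 1) = (1/9)(8/8) = 1/9; P(data | r = 3) = (3/9)(6/8) = 1/4; P(data | r = 4) = (4/9)(5/8) = 5/18; P(data | r = 5) = (5/9)(4/8) = 5/18; P(data | r = 6) = (6/9)(3/8) = 1/4; P(data | r = 8) = (8/9)(1/8) = 1/9.
Multiplying each by its prior: 1/6 · 1/9 = 1/54, 1/6 · 1/4 = 1/24, 1/6 · 5/18 = 5/108, 1/6 · 5/18 = 5/108, 1/6 · 1/4 = 1/24, 1/6 · 1/9 = 1/54; with total 23/108.
The posterior is then P(r = 1 | data) = 2/23, P(r = 3 | data) = 9/46, P(r = 4 | data) = 5/23, P(r = 5 | data) = 5/23, P(r = 6 | data) = 9/46, P(r = 8 | data) = 2/23.
The predictive probability is P(purple next | data) = (1)(2/23) + (5/7)(9/46) + (4/7)(5/23) + (3/7)(5/23) + (2/7)(9/46) + (0)(2/23) = 1/2.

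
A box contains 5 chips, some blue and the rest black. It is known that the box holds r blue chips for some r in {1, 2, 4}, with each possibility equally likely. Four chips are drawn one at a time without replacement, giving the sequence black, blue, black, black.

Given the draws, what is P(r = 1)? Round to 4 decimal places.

0.6667

Compute the likelihood of the observed sequence for each case: P(data | r = 1) = (4/5)(1/4)(3/3)(2/2) = 1/5; P(data | r = 2) = (3/5)(2/4)(2/3)(1/2) = 1/10; P(data | r = 4) = (1/5)(4/4)(0/3) = 0.
The prior-weighted likelihoods are 1/3 · 1/5 = 1/15, 1/3 · 1/10 = 1/30, 1/3 · 0 = 0; with total 1/10.
Hence P(r = 1 | data) = (1/15) / (1/10) = 2/3.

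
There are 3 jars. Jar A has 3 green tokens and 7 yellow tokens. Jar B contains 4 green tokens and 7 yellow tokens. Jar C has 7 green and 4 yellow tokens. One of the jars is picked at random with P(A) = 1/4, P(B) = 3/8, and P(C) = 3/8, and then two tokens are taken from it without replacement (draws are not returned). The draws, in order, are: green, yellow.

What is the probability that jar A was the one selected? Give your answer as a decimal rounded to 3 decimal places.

0.234

For each hypothesis, P(data | H) works out to: P(data | jar A) = (3/10)(7/9) = 0.23333; P(data | jar B) = (4/11)(7/10) = 0.25455; P(data | jar C) = (7/11)(4/10) = 0.25455.
Multiplying each by its prior: 1/4 · 0.23333 = 0.058333, 3/8 · 0.25455 = 0.095455, 3/8 · 0.25455 = 0.095455; with total 0.24924.
So P(jar A | data) = (0.058333) / (0.24924) = 0.23404.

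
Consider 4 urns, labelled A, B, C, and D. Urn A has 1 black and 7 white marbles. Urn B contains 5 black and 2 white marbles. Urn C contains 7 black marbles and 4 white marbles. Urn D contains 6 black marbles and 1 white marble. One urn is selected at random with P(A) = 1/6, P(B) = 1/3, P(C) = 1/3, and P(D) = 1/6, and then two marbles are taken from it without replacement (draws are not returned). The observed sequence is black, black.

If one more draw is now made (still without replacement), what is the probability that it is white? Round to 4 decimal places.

Compute the likelihood of the observed sequence for each case: P(data | urn A) = (1/8)(0/7) = 0; P(data | urn B) = (5/7)(4/6) = 10/21; P(data | urn C) = (7/11)(6/10) = 21/55; P(data | urn D) = (6/7)(5/6) = 5/7.
Weighting by the prior gives 1/6 · 0 = 0, 1/3 · 10/21 = 10/63, 1/3 · 21/55 = 7/55, 1/6 · 5/7 = 5/42; these sum to 401/990.
Dividing through by the total gives posterior P(urn A | data) = 0, P(urn B | data) = 0.39188, P(urn C | data) = 0.31421, P(urn D | data) = 0.29391.
Averaging over the posterior, P(white next | data) = (2/5)(0.39188) + (4/9)(0.31421) + (1/5)(0.29391) = 0.35518.

0.3552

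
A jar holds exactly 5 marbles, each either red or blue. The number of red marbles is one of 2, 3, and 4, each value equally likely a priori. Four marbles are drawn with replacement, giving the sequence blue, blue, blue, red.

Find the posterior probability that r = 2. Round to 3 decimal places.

For each hypothesis, P(data | H) works out to: P(data | r = 2) = (3/5)(3/5)(3/5)(2/5) = 0.0864; P(data | r = 3) = (2/5)(2/5)(2/5)(3/5) = 0.0384; P(data | r = 4) = (1/5)(1/5)(1/5)(4/5) = 0.0064.
Multiplying each by its prior: 1/3 · 0.0864 = 0.0288, 1/3 · 0.0384 = 0.0128, 1/3 · 0.0064 = 0.0021333; with total 0.043733.
By Bayes' rule, P(r = 2 | data) = (0.0288) / (0.043733) = 0.65854.

0.659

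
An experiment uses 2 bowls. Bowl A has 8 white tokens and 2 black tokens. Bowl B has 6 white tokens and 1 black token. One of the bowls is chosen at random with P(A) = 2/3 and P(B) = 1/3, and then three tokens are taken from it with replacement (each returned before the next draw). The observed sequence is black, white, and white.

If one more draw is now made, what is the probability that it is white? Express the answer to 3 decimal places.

0.817

The likelihood of the observed sequence under each hypothesis: P(data | bowl A) = (2/10)(8/10)(8/10) = 0.128; P(data | bowl B) = (1/7)(6/7)(6/7) = 0.10496.
Weighting by the prior gives 2/3 · 0.128 = 0.085333, 1/3 · 0.10496 = 0.034985; these sum to 0.12032.
The posterior is then P(bowl A | data) = 0.70923, P(bowl B | data) = 0.29077.
The predictive probability is P(white next | data) = (4/5)(0.70923) + (6/7)(0.29077) = 0.81662.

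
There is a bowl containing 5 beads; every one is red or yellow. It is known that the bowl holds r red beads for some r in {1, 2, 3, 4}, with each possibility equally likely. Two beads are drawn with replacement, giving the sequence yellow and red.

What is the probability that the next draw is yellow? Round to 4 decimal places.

0.5000

Compute the likelihood of the observed sequence for each case: P(data | r = 1) = (4/5)(1/5) = 4/25; P(data | r = 2) = (3/5)(2/5) = 6/25; P(data | r = 3) = (2/5)(3/5) = 6/25; P(data | r = 4) = (1/5)(4/5) = 4/25.
Multiplying each by its prior: 1/4 · 4/25 = 1/25, 1/4 · 6/25 = 3/50, 1/4 · 6/25 = 3/50, 1/4 · 4/25 = 1/25; these sum to 1/5.
The posterior is then P(r = 1 | data) = 1/5, P(r = 2 | data) = 3/10, P(r = 3 | data) = 3/10, P(r = 4 | data) = 1/5.
The predictive probability is P(yellow next | data) = (4/5)(1/5) + (3/5)(3/10) + (2/5)(3/10) + (1/5)(1/5) = 1/2.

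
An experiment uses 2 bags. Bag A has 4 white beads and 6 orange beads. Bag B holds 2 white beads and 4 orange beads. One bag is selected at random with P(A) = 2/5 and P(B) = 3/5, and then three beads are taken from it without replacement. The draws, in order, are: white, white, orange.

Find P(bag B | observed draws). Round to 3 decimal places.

0.500

For each hypothesis, P(data | H) works out to: P(data | bag A) = (4/10)(3/9)(6/8) = 1/10; P(data | bag B) = (2/6)(1/5)(4/4) = 1/15.
Multiplying each by its prior: 2/5 · 1/10 = 1/25, 3/5 · 1/15 = 1/25; with total 2/25.
Therefore the posterior P(bag B | data) = (1/25) / (2/25) = 1/2.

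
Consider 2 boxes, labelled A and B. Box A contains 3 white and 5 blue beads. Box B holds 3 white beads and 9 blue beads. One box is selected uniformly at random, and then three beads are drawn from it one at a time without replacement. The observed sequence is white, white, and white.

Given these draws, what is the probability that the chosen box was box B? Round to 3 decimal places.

0.203

The likelihood of the observed sequence under each hypothesis: P(data | box A) = (3/8)(2/7)(1/6) = 0.017857; P(data | box B) = (3/12)(2/11)(1/10) = 0.0045455.
Weighting by the prior gives 1/2 · 0.017857 = 0.0089286, 1/2 · 0.0045455 = 0.0022727; these sum to 0.011201.
Therefore the posterior P(box B | data) = (0.0022727) / (0.011201) = 0.2029.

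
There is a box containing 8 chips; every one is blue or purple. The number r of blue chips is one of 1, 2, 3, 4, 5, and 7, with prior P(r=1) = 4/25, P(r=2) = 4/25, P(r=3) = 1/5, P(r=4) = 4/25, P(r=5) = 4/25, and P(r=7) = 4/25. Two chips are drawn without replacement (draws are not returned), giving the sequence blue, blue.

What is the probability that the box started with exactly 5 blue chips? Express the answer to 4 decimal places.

0.2395

Compute the likelihood of the observed sequence for each case: P(data | r = 1) = (1/8)(0/7) = 0; P(data | r = 2) = (2/8)(1/7) = 1/28; P(data | r = 3) = (3/8)(2/7) = 3/28; P(data | r = 4) = (4/8)(3/7) = 3/14; P(data | r = 5) = (5/8)(4/7) = 5/14; P(data | r = 7) = (7/8)(6/7) = 3/4.
Weighting by the prior gives 4/25 · 0 = 0, 4/25 · 1/28 = 1/175, 1/5 · 3/28 = 3/140, 4/25 · 3/14 = 6/175, 4/25 · 5/14 = 2/35, 4/25 · 3/4 = 3/25; summing to 167/700.
By Bayes' rule, P(r = 5 | data) = (2/35) / (167/700) = 40/167.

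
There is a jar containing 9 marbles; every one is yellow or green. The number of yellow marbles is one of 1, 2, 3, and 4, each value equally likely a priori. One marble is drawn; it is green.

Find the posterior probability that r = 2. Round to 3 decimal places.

For each hypothesis, P(data | H) works out to: P(data | r = 1) = (8/9) = 8/9; P(data | r = 2) = (7/9) = 7/9; P(data | r = 3) = (6/9) = 2/3; P(data | r = 4) = (5/9) = 5/9.
Weighting by the prior gives 1/4 · 8/9 = 2/9, 1/4 · 7/9 = 7/36, 1/4 · 2/3 = 1/6, 1/4 · 5/9 = 5/36; these sum to 13/18.
So P(r = 2 | data) = (7/36) / (13/18) = 7/26.

0.269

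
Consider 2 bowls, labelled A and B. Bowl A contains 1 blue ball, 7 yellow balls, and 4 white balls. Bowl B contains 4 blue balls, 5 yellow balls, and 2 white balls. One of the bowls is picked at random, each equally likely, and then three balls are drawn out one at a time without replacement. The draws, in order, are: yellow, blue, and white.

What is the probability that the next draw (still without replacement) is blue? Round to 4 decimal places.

0.2459

Compute the likelihood of the observed sequence for each case: P(data | bowl A) = (7/12)(1/11)(4/10) = 0.021212; P(data | bowl B) = (5/11)(4/10)(2/9) = 0.040404.
The prior-weighted likelihoods are 1/2 · 0.021212 = 0.010606, 1/2 · 0.040404 = 0.020202; with total 0.030808.
The posterior is then P(bowl A | data) = 0.34426, P(bowl B | data) = 0.65574.
So P(blue next | data) = Σ P(blue next | H) P(H | data) = (0)(0.34426) + (3/8)(0.65574) = 0.2459.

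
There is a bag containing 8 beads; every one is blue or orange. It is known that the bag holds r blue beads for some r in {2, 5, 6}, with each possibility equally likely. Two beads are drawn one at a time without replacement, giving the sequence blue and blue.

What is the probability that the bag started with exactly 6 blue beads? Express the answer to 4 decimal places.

0.5769

Under each hypothesis, the probability of the observed sequence is: P(data | r = 2) = (2/8)(1/7) = 1/28; P(data | r = 5) = (5/8)(4/7) = 5/14; P(data | r = 6) = (6/8)(5/7) = 15/28.
The prior-weighted likelihoods are 1/3 · 1/28 = 1/84, 1/3 · 5/14 = 5/42, 1/3 · 15/28 = 5/28; these sum to 13/42.
So P(r = 6 | data) = (5/28) / (13/42) = 15/26.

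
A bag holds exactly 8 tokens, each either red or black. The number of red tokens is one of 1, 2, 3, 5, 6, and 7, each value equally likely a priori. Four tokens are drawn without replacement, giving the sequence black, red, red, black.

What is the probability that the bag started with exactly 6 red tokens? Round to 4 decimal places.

0.1667

For each hypothesis, P(data | H) works out to: P(data | r = 1) = (7/8)(1/7)(0/6) = 0; P(data | r = 2) = (6/8)(2/7)(1/6)(5/5) = 1/28; P(data | r = 3) = (5/8)(3/7)(2/6)(4/5) = 1/14; P(data | r = 5) = (3/8)(5/7)(4/6)(2/5) = 1/14; P(data | r = 6) = (2/8)(6/7)(5/6)(1/5) = 1/28; P(data | r = 7) = (1/8)(7/7)(6/6)(0/5) = 0.
Weighting by the prior gives 1/6 · 0 = 0, 1/6 · 1/28 = 1/168, 1/6 · 1/14 = 1/84, 1/6 · 1/14 = 1/84, 1/6 · 1/28 = 1/168, 1/6 · 0 = 0; with total 1/28.
By Bayes' rule, P(r = 6 | data) = (1/168) / (1/28) = 1/6.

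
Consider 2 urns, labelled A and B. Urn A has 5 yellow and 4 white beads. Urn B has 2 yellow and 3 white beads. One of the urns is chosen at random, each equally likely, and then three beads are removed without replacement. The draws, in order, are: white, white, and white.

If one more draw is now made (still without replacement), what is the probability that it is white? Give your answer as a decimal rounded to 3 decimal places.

The likelihood of the observed sequence under each hypothesis: P(data | urn A) = (4/9)(3/8)(2/7) = 1/21; P(data | urn B) = (3/5)(2/4)(1/3) = 1/10.
Weighting by the prior gives 1/2 · 1/21 = 1/42, 1/2 · 1/10 = 1/20; with total 31/420.
Dividing through by the total gives posterior P(urn A | data) = 10/31, P(urn B | data) = 21/31.
Averaging over the posterior, P(white next | data) = (1/6)(10/31) + (0)(21/31) = 5/93.

0.054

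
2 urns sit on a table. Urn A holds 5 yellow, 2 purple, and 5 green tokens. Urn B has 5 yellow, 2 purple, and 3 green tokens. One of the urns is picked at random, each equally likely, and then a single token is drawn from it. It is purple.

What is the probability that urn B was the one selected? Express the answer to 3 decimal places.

The likelihood of this draw under each hypothesis: P(data | urn A) = (2/12) = 1/6; P(data | urn B) = (2/10) = 1/5.
Multiplying each by its prior: 1/2 · 1/6 = 1/12, 1/2 · 1/5 = 1/10; these sum to 11/60.
Hence P(urn B | data) = (1/10) / (11/60) = 6/11.

0.545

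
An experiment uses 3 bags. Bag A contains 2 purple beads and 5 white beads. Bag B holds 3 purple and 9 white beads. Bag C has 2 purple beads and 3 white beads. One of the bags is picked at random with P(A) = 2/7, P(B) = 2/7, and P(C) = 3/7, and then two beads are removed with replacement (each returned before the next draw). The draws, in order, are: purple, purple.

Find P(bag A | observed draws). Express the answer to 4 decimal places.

0.2125

Under each hypothesis, the probability of the observed sequence is: P(data | bag A) = (2/7)(2/7) = 0.081633; P(data | bag B) = (3/12)(3/12) = 0.0625; P(data | bag C) = (2/5)(2/5) = 0.16.
The prior-weighted likelihoods are 2/7 · 0.081633 = 0.023324, 2/7 · 0.0625 = 0.017857, 3/7 · 0.16 = 0.068571; these sum to 0.10975.
By Bayes' rule, P(bag A | data) = (0.023324) / (0.10975) = 0.21251.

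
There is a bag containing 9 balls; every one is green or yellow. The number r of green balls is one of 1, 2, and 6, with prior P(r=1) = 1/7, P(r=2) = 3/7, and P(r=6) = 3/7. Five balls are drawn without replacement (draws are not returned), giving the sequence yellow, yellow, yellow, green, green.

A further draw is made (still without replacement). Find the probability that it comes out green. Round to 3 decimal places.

0.300

Under each hypothesis, the probability of the observed sequence is: P(data | r = 1) = (8/9)(7/8)(6/7)(1/6)(0/5) = 0; P(data | r = 2) = (7/9)(6/8)(5/7)(2/6)(1/5) = 1/36; P(data | r = 6) = (3/9)(2/8)(1/7)(6/6)(5/5) = 1/84.
The prior-weighted likelihoods are 1/7 · 0 = 0, 3/7 · 1/36 = 1/84, 3/7 · 1/84 = 1/196; summing to 5/294.
Normalising, the posterior is P(r = 1 | data) = 0, P(r = 2 | data) = 7/10, P(r = 6 | data) = 3/10.
The predictive probability is P(green next | data) = (0)(7/10) + (1)(3/10) = 3/10.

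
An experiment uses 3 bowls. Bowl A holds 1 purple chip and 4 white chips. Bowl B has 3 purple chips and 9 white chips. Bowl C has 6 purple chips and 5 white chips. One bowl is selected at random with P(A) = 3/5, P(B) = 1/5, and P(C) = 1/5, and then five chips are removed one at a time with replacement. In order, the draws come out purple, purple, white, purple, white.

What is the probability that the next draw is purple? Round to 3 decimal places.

Under each hypothesis, the probability of the observed sequence is: P(data | bowl A) = (1/5)(1/5)(4/5)(1/5)(4/5) = 0.00512; P(data | bowl B) = (3/12)(3/12)(9/12)(3/12)(9/12) = 0.0087891; P(data | bowl C) = (6/11)(6/11)(5/11)(6/11)(5/11) = 0.03353.
Weighting by the prior gives 3/5 · 0.00512 = 0.003072, 1/5 · 0.0087891 = 0.0017578, 1/5 · 0.03353 = 0.006706; these sum to 0.011536.
Dividing through by the total gives posterior P(bowl A | data) = 0.2663, P(bowl B | data) = 0.15238, P(bowl C | data) = 0.58132.
So P(purple next | data) = Σ P(purple next | H) P(H | data) = (1/5)(0.2663) + (1/4)(0.15238) + (6/11)(0.58132) = 0.40844.

0.408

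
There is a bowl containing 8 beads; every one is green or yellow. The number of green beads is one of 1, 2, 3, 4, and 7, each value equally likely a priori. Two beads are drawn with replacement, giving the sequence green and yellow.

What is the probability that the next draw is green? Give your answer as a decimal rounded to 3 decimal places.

Under each hypothesis, the probability of the observed sequence is: P(data | r = 1) = (1/8)(7/8) = 7/64; P(data | r = 2) = (2/8)(6/8) = 3/16; P(data | r = 3) = (3/8)(5/8) = 15/64; P(data | r = 4) = (4/8)(4/8) = 1/4; P(data | r = 7) = (7/8)(1/8) = 7/64.
Multiplying each by its prior: 1/5 · 7/64 = 7/320, 1/5 · 3/16 = 3/80, 1/5 · 15/64 = 3/64, 1/5 · 1/4 = 1/20, 1/5 · 7/64 = 7/320; with total 57/320.
Normalising, the posterior is P(r = 1 | data) = 7/57, P(r = 2 | data) = 4/19, P(r = 3 | data) = 5/19, P(r = 4 | data) = 16/57, P(r = 7 | data) = 7/57.
So P(green next | data) = Σ P(green next | H) P(H | data) = (1/8)(7/57) + (1/4)(4/19) + (3/8)(5/19) + (1/2)(16/57) + (7/8)(7/57) = 63/152.

0.414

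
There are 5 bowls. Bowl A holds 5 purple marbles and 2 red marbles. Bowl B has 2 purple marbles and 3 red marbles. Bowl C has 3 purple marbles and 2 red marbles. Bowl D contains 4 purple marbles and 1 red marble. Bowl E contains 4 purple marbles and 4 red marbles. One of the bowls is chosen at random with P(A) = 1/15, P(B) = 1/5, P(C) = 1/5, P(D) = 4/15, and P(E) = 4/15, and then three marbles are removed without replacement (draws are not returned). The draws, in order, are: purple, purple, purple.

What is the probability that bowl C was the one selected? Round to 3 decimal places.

Compute the likelihood of the observed sequence for each case: P(data | bowl A) = (5/7)(4/6)(3/5) = 0.28571; P(data | bowl B) = (2/5)(1/4)(0/3) = 0; P(data | bowl C) = (3/5)(2/4)(1/3) = 0.1; P(data | bowl D) = (4/5)(3/4)(2/3) = 0.4; P(data | bowl E) = (4/8)(3/7)(2/6) = 0.071429.
The prior-weighted likelihoods are 1/15 · 0.28571 = 0.019048, 1/5 · 0 = 0, 1/5 · 0.1 = 0.02, 4/15 · 0.4 = 0.10667, 4/15 · 0.071429 = 0.019048; with total 0.16476.
Hence P(bowl C | data) = (0.02) / (0.16476) = 0.12139.

0.121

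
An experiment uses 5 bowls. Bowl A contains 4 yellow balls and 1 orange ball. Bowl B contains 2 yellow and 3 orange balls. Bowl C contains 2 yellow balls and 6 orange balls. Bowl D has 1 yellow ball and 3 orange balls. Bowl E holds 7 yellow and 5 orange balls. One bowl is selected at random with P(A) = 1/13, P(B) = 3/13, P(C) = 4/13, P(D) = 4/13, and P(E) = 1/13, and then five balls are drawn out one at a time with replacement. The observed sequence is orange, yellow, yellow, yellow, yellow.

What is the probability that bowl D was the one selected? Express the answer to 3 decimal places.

0.059

The likelihood of the observed sequence under each hypothesis: P(data | bowl A) = (1/5)(4/5)(4/5)(4/5)(4/5) = 0.08192; P(data | bowl B) = (3/5)(2/5)(2/5)(2/5)(2/5) = 0.01536; P(data | bowl C) = (6/8)(2/8)(2/8)(2/8)(2/8) = 0.0029297; P(data | bowl D) = (3/4)(1/4)(1/4)(1/4)(1/4) = 0.0029297; P(data | bowl E) = (5/12)(7/12)(7/12)(7/12)(7/12) = 0.048245.
The prior-weighted likelihoods are 1/13 · 0.08192 = 0.0063015, 3/13 · 0.01536 = 0.0035446, 4/13 · 0.0029297 = 0.00090144, 4/13 · 0.0029297 = 0.00090144, 1/13 · 0.048245 = 0.0037112; these sum to 0.01536.
By Bayes' rule, P(bowl D | data) = (0.00090144) / (0.01536) = 0.058687.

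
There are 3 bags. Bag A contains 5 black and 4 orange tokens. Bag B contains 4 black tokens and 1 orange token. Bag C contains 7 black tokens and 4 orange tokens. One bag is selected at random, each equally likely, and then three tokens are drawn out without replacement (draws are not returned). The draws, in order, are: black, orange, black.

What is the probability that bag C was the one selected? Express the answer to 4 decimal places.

0.3211

Compute the likelihood of the observed sequence for each case: P(data | bag A) = (5/9)(4/8)(4/7) = 0.15873; P(data | bag B) = (4/5)(1/4)(3/3) = 0.2; P(data | bag C) = (7/11)(4/10)(6/9) = 0.1697.
Weighting by the prior gives 1/3 · 0.15873 = 0.05291, 1/3 · 0.2 = 0.066667, 1/3 · 0.1697 = 0.056566; summing to 0.17614.
Hence P(bag C | data) = (0.056566) / (0.17614) = 0.32114.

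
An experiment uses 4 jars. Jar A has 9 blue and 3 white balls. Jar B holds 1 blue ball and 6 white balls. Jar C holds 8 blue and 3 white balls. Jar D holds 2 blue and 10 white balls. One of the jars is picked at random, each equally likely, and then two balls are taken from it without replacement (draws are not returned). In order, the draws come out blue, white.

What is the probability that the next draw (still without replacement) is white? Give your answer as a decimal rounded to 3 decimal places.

Under each hypothesis, the probability of the observed sequence is: P(data | jar A) = (9/12)(3/11) = 0.20455; P(data | jar B) = (1/7)(6/6) = 0.14286; P(data | jar C) = (8/11)(3/10) = 0.21818; P(data | jar D) = (2/12)(10/11) = 0.15152.
Multiplying each by its prior: 1/4 · 0.20455 = 0.051136, 1/4 · 0.14286 = 0.035714, 1/4 · 0.21818 = 0.054545, 1/4 · 0.15152 = 0.037879; these sum to 0.17927.
The posterior is then P(jar A | data) = 0.28524, P(jar B | data) = 0.19922, P(jar C | data) = 0.30426, P(jar D | data) = 0.21129.
So P(white next | data) = Σ P(white next | H) P(H | data) = (1/5)(0.28524) + (1)(0.19922) + (2/9)(0.30426) + (9/10)(0.21129) = 0.51404.

0.514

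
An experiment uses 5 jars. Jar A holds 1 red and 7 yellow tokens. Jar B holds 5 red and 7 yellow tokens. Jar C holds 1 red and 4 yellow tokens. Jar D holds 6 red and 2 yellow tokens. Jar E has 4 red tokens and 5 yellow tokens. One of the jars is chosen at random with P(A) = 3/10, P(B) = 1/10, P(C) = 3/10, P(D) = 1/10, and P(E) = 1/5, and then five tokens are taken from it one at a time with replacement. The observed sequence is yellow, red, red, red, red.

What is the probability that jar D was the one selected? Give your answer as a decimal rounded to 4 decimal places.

0.5473

For each hypothesis, P(data | H) works out to: P(data | jar A) = (7/8)(1/8)(1/8)(1/8)(1/8) = 0.00021362; P(data | jar B) = (7/12)(5/12)(5/12)(5/12)(5/12) = 0.017582; P(data | jar C) = (4/5)(1/5)(1/5)(1/5)(1/5) = 0.00128; P(data | jar D) = (2/8)(6/8)(6/8)(6/8)(6/8) = 0.079102; P(data | jar E) = (5/9)(4/9)(4/9)(4/9)(4/9) = 0.021677.
Multiplying each by its prior: 3/10 · 0.00021362 = 6.4087e-05, 1/10 · 0.017582 = 0.0017582, 3/10 · 0.00128 = 0.000384, 1/10 · 0.079102 = 0.0079102, 1/5 · 0.021677 = 0.0043354; with total 0.014452.
Hence P(jar D | data) = (0.0079102) / (0.014452) = 0.54735.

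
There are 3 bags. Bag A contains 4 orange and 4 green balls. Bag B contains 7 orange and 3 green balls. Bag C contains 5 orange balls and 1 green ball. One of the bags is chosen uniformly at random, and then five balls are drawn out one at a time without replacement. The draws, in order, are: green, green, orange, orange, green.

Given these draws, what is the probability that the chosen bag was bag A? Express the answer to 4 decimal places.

Under each hypothesis, the probability of the observed sequence is: P(data | bag A) = (4/8)(3/7)(4/6)(3/5)(2/4) = 0.042857; P(data | bag B) = (3/10)(2/9)(7/8)(6/7)(1/6) = 0.0083333; P(data | bag C) = (1/6)(0/5) = 0.
The prior-weighted likelihoods are 1/3 · 0.042857 = 0.014286, 1/3 · 0.0083333 = 0.0027778, 1/3 · 0 = 0; with total 0.017063.
So P(bag A | data) = (0.014286) / (0.017063) = 0.83721.

0.8372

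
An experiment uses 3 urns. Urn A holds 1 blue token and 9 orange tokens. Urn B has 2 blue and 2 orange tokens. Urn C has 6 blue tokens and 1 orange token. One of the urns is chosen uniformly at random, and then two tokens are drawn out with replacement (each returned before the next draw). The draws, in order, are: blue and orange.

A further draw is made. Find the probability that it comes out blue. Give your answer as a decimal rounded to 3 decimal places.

Compute the likelihood of the observed sequence for each case: P(data | urn A) = (1/10)(9/10) = 0.09; P(data | urn B) = (2/4)(2/4) = 0.25; P(data | urn C) = (6/7)(1/7) = 0.12245.
The prior-weighted likelihoods are 1/3 · 0.09 = 0.03, 1/3 · 0.25 = 0.083333, 1/3 · 0.12245 = 0.040816; with total 0.15415.
The posterior is then P(urn A | data) = 0.19462, P(urn B | data) = 0.5406, P(urn C | data) = 0.26478.
So P(blue next | data) = Σ P(blue next | H) P(H | data) = (1/10)(0.19462) + (1/2)(0.5406) + (6/7)(0.26478) = 0.51672.

0.517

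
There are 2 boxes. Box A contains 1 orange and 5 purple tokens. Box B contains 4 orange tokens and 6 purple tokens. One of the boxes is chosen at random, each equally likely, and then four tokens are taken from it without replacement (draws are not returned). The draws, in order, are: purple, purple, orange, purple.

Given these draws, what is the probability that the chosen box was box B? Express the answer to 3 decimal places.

0.364

For each hypothesis, P(data | H) works out to: P(data | box A) = (5/6)(4/5)(1/4)(3/3) = 1/6; P(data | box B) = (6/10)(5/9)(4/8)(4/7) = 2/21.
Multiplying each by its prior: 1/2 · 1/6 = 1/12, 1/2 · 2/21 = 1/21; summing to 11/84.
So P(box B | data) = (1/21) / (11/84) = 4/11.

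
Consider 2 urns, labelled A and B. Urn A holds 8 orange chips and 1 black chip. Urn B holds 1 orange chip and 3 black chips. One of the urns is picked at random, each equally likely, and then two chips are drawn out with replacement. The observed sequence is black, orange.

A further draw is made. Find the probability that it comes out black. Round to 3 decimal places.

Compute the likelihood of the observed sequence for each case: P(data | urn A) = (1/9)(8/9) = 0.098765; P(data | urn B) = (3/4)(1/4) = 0.1875.
Weighting by the prior gives 1/2 · 0.098765 = 0.049383, 1/2 · 0.1875 = 0.09375; with total 0.14313.
Dividing through by the total gives posterior P(urn A | data) = 0.34501, P(urn B | data) = 0.65499.
The predictive probability is P(black next | data) = (1/9)(0.34501) + (3/4)(0.65499) = 0.52957.

0.530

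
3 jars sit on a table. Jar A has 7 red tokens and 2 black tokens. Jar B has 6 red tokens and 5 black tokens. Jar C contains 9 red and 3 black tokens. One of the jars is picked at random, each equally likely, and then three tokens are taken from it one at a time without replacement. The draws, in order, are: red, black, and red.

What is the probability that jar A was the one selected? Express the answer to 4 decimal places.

For each hypothesis, P(data | H) works out to: P(data | jar A) = (7/9)(2/8)(6/7) = 1/6; P(data | jar B) = (6/11)(5/10)(5/9) = 5/33; P(data | jar C) = (9/12)(3/11)(8/10) = 9/55.
Weighting by the prior gives 1/3 · 1/6 = 1/18, 1/3 · 5/33 = 5/99, 1/3 · 9/55 = 3/55; summing to 53/330.
So P(jar A | data) = (1/18) / (53/330) = 55/159.

0.3459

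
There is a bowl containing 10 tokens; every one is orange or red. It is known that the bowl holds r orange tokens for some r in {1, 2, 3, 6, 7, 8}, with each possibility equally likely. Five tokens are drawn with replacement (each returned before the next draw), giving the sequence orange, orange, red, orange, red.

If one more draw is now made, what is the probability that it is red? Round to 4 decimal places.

0.3928

Under each hypothesis, the probability of the observed sequence is: P(data | r = 1) = (1/10)(1/10)(9/10)(1/10)(9/10) = 0.00081; P(data | r = 2) = (2/10)(2/10)(8/10)(2/10)(8/10) = 0.00512; P(data | r = 3) = (3/10)(3/10)(7/10)(3/10)(7/10) = 0.01323; P(data | r = 6) = (6/10)(6/10)(4/10)(6/10)(4/10) = 0.03456; P(data | r = 7) = (7/10)(7/10)(3/10)(7/10)(3/10) = 0.03087; P(data | r = 8) = (8/10)(8/10)(2/10)(8/10)(2/10) = 0.02048.
Weighting by the prior gives 1/6 · 0.00081 = 0.000135, 1/6 · 0.00512 = 0.00085333, 1/6 · 0.01323 = 0.002205, 1/6 · 0.03456 = 0.00576, 1/6 · 0.03087 = 0.005145, 1/6 · 0.02048 = 0.0034133; with total 0.017512.
The posterior is then P(r = 1 | data) = 0.0077091, P(r = 2 | data) = 0.048729, P(r = 3 | data) = 0.12592, P(r = 6 | data) = 0.32892, P(r = 7 | data) = 0.2938, P(r = 8 | data) = 0.19492.
The predictive probability is P(red next | data) = (9/10)(0.0077091) + (4/5)(0.048729) + (7/10)(0.12592) + (2/5)(0.32892) + (3/10)(0.2938) + (1/5)(0.19492) = 0.39276.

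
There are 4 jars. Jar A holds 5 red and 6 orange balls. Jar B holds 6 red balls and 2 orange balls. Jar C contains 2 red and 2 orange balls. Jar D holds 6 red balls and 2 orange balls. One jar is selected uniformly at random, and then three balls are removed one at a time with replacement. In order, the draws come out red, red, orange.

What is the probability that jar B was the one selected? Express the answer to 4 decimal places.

Under each hypothesis, the probability of the observed sequence is: P(data | jar A) = (5/11)(5/11)(6/11) = 0.1127; P(data | jar B) = (6/8)(6/8)(2/8) = 0.14062; P(data | jar C) = (2/4)(2/4)(2/4) = 0.125; P(data | jar D) = (6/8)(6/8)(2/8) = 0.14062.
Multiplying each by its prior: 1/4 · 0.1127 = 0.028174, 1/4 · 0.14062 = 0.035156, 1/4 · 0.125 = 0.03125, 1/4 · 0.14062 = 0.035156; summing to 0.12974.
So P(jar B | data) = (0.035156) / (0.12974) = 0.27098.

0.2710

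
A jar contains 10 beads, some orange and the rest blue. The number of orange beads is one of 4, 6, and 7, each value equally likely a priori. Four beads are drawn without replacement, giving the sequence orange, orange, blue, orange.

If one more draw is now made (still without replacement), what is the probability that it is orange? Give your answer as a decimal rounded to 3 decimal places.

0.545

For each hypothesis, P(data | H) works out to: P(data | r = 4) = (4/10)(3/9)(6/8)(2/7) = 0.028571; P(data | r = 6) = (6/10)(5/9)(4/8)(4/7) = 0.095238; P(data | r = 7) = (7/10)(6/9)(3/8)(5/7) = 0.125.
The prior-weighted likelihoods are 1/3 · 0.028571 = 0.0095238, 1/3 · 0.095238 = 0.031746, 1/3 · 0.125 = 0.041667; with total 0.082937.
Normalising, the posterior is P(r = 4 | data) = 0.11483, P(r = 6 | data) = 0.38278, P(r = 7 | data) = 0.50239.
The predictive probability is P(orange next | data) = (1/6)(0.11483) + (1/2)(0.38278) + (2/3)(0.50239) = 0.54545.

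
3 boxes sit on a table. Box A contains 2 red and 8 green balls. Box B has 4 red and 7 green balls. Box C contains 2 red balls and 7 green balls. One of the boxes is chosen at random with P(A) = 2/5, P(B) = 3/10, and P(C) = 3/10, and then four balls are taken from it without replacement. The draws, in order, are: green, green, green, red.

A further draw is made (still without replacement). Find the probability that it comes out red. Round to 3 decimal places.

The likelihood of the observed sequence under each hypothesis: P(data | box A) = (8/10)(7/9)(6/8)(2/7) = 0.13333; P(data | box B) = (7/11)(6/10)(5/9)(4/8) = 0.10606; P(data | box C) = (7/9)(6/8)(5/7)(2/6) = 0.13889.
Weighting by the prior gives 2/5 · 0.13333 = 0.053333, 3/10 · 0.10606 = 0.031818, 3/10 · 0.13889 = 0.041667; with total 0.12682.
Dividing through by the total gives posterior P(box A | data) = 0.42055, P(box B | data) = 0.2509, P(box C | data) = 0.32855.
So P(red next | data) = Σ P(red next | H) P(H | data) = (1/6)(0.42055) + (3/7)(0.2509) + (1/5)(0.32855) = 0.24333.

0.243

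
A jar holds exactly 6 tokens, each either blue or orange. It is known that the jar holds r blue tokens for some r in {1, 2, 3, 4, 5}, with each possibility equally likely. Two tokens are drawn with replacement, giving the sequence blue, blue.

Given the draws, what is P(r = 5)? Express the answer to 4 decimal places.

0.4545

Under each hypothesis, the probability of the observed sequence is: P(data | r = 1) = (1/6)(1/6) = 1/36; P(data | r = 2) = (2/6)(2/6) = 1/9; P(data | r = 3) = (3/6)(3/6) = 1/4; P(data | r = 4) = (4/6)(4/6) = 4/9; P(data | r = 5) = (5/6)(5/6) = 25/36.
The prior-weighted likelihoods are 1/5 · 1/36 = 1/180, 1/5 · 1/9 = 1/45, 1/5 · 1/4 = 1/20, 1/5 · 4/9 = 4/45, 1/5 · 25/36 = 5/36; summing to 11/36.
Therefore the posterior P(r = 5 | data) = (5/36) / (11/36) = 5/11.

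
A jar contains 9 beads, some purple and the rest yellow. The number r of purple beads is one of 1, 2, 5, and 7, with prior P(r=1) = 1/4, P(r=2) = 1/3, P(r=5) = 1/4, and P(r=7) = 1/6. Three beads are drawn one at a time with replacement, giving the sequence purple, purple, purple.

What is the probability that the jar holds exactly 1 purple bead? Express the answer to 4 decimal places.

0.0027

Compute the likelihood of the observed sequence for each case: P(data | r = 1) = (1/9)(1/9)(1/9) = 0.0013717; P(data | r = 2) = (2/9)(2/9)(2/9) = 0.010974; P(data | r = 5) = (5/9)(5/9)(5/9) = 0.17147; P(data | r = 7) = (7/9)(7/9)(7/9) = 0.47051.
The prior-weighted likelihoods are 1/4 · 0.0013717 = 0.00034294, 1/3 · 0.010974 = 0.003658, 1/4 · 0.17147 = 0.042867, 1/6 · 0.47051 = 0.078418; summing to 0.12529.
Hence P(r = 1 | data) = (0.00034294) / (0.12529) = 0.0027372.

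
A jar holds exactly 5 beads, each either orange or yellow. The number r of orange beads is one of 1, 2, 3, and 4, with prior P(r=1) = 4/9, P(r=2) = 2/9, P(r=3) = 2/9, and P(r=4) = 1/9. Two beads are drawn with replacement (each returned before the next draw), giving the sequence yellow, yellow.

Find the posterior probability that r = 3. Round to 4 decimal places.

0.0879

Under each hypothesis, the probability of the observed sequence is: P(data | r = 1) = (4/5)(4/5) = 16/25; P(data | r = 2) = (3/5)(3/5) = 9/25; P(data | r = 3) = (2/5)(2/5) = 4/25; P(data | r = 4) = (1/5)(1/5) = 1/25.
Multiplying each by its prior: 4/9 · 16/25 = 64/225, 2/9 · 9/25 = 2/25, 2/9 · 4/25 = 8/225, 1/9 · 1/25 = 1/225; with total 91/225.
Hence P(r = 3 | data) = (8/225) / (91/225) = 8/91.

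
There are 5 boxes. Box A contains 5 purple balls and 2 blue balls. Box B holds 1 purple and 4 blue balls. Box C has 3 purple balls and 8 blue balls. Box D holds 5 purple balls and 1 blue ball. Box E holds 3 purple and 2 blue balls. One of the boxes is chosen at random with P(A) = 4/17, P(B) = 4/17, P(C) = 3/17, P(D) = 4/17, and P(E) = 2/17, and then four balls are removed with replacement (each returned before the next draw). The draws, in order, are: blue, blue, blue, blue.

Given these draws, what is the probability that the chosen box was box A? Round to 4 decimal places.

The likelihood of the observed sequence under each hypothesis: P(data | box A) = (2/7)(2/7)(2/7)(2/7) = 0.0066639; P(data | box B) = (4/5)(4/5)(4/5)(4/5) = 0.4096; P(data | box C) = (8/11)(8/11)(8/11)(8/11) = 0.27976; P(data | box D) = (1/6)(1/6)(1/6)(1/6) = 0.0007716; P(data | box E) = (2/5)(2/5)(2/5)(2/5) = 0.0256.
Multiplying each by its prior: 4/17 · 0.0066639 = 0.001568, 4/17 · 0.4096 = 0.096376, 3/17 · 0.27976 = 0.04937, 4/17 · 0.0007716 = 0.00018155, 2/17 · 0.0256 = 0.0030118; with total 0.15051.
Hence P(box A | data) = (0.001568) / (0.15051) = 0.010418.

0.0104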